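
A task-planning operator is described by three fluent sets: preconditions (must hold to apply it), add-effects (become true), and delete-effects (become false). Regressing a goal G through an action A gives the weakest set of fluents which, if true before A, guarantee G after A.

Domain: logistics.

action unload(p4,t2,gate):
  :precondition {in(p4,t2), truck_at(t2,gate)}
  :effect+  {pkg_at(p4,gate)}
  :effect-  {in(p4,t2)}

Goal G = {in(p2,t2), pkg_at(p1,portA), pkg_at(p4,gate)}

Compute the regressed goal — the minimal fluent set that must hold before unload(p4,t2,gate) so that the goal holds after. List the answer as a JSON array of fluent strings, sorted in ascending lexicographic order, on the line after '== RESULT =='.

Compute (G \ add) ∪ pre:
  G ∩ del = {}  (empty — regression defined)
  G \ add = {in(p2,t2), pkg_at(p1,portA), pkg_at(p4,gate)} \ {pkg_at(p4,gate)} = {in(p2,t2), pkg_at(p1,portA)}
  ∪ pre   = {in(p2,t2), pkg_at(p1,portA)} ∪ {in(p4,t2), truck_at(t2,gate)}
          = {in(p2,t2), in(p4,t2), pkg_at(p1,portA), truck_at(t2,gate)}

== RESULT ==
["in(p2,t2)", "in(p4,t2)", "pkg_at(p1,portA)", "truck_at(t2,gate)"]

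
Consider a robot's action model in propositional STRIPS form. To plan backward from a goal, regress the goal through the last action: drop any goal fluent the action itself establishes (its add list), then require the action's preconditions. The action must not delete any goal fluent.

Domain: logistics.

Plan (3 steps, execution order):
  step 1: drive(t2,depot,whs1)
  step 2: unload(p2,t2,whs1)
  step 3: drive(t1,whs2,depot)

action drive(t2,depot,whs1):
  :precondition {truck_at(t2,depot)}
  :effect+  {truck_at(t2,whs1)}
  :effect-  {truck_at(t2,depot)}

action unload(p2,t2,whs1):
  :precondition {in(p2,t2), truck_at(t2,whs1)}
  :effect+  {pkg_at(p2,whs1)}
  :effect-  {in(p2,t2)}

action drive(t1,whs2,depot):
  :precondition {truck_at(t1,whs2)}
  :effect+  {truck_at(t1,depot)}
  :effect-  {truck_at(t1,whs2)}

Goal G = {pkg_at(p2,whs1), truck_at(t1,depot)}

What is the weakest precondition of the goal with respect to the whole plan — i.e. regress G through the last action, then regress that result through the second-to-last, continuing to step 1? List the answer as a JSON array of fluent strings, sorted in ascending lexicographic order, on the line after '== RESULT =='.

Regress step by step:
  through step 3 (drive(t1,whs2,depot)): drop {truck_at(t1,depot)}, keep {pkg_at(p2,whs1)}, require {truck_at(t1,whs2)}
    → {pkg_at(p2,whs1), truck_at(t1,whs2)}
  through step 2 (unload(p2,t2,whs1)): drop {pkg_at(p2,whs1)}, keep {truck_at(t1,whs2)}, require {in(p2,t2), truck_at(t2,whs1)}
    → {in(p2,t2), truck_at(t1,whs2), truck_at(t2,whs1)}
  through step 1 (drive(t2,depot,whs1)): drop {truck_at(t2,whs1)}, keep {in(p2,t2), truck_at(t1,whs2)}, require {truck_at(t2,depot)}
    → {in(p2,t2), truck_at(t1,whs2), truck_at(t2,depot)}

== RESULT ==
["in(p2,t2)", "truck_at(t1,whs2)", "truck_at(t2,depot)"]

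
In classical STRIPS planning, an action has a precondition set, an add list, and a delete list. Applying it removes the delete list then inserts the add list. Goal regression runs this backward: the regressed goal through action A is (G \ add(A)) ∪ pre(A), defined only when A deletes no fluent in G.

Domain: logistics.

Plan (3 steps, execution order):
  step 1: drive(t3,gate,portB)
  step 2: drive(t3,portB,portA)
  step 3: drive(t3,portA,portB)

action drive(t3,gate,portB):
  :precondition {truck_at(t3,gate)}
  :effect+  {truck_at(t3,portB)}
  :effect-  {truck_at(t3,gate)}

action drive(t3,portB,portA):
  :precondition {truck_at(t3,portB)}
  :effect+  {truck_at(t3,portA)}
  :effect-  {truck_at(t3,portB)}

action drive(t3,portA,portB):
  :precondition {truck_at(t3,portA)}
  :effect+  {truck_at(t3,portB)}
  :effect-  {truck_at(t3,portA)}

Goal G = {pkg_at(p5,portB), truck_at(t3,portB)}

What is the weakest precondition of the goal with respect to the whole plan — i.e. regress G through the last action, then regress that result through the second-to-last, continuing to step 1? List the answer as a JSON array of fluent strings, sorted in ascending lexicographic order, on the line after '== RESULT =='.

Work backward from the goal:
  through step 3 (drive(t3,portA,portB)): drop {truck_at(t3,portB)}, keep {pkg_at(p5,portB)}, require {truck_at(t3,portA)}
    → {pkg_at(p5,portB), truck_at(t3,portA)}
  through step 2 (drive(t3,portB,portA)): drop {truck_at(t3,portA)}, keep {pkg_at(p5,portB)}, require {truck_at(t3,portB)}
    → {pkg_at(p5,portB), truck_at(t3,portB)}
  through step 1 (drive(t3,gate,portB)): drop {truck_at(t3,portB)}, keep {pkg_at(p5,portB)}, require {truck_at(t3,gate)}
    → {pkg_at(p5,portB), truck_at(t3,gate)}

== RESULT ==
["pkg_at(p5,portB)", "truck_at(t3,gate)"]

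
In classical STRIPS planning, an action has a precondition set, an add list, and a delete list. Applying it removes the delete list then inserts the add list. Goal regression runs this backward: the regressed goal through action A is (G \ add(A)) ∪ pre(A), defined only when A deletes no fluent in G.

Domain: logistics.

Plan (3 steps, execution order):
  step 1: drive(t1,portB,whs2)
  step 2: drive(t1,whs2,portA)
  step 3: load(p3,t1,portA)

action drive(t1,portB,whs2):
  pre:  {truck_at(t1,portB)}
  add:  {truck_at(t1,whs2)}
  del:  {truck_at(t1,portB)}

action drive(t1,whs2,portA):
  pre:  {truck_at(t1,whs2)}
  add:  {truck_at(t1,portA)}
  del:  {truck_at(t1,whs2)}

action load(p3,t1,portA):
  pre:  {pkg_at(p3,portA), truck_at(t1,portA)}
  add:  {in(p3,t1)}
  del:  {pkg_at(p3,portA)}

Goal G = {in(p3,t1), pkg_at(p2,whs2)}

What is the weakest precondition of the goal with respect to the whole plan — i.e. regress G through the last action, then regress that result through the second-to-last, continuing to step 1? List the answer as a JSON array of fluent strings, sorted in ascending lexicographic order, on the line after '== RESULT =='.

Work backward from the goal:
  through step 3 (load(p3,t1,portA)): drop {in(p3,t1)}, keep {pkg_at(p2,whs2)}, require {pkg_at(p3,portA), truck_at(t1,portA)}
    → {pkg_at(p2,whs2), pkg_at(p3,portA), truck_at(t1,portA)}
  through step 2 (drive(t1,whs2,portA)): drop {truck_at(t1,portA)}, keep {pkg_at(p2,whs2), pkg_at(p3,portA)}, require {truck_at(t1,whs2)}
    → {pkg_at(p2,whs2), pkg_at(p3,portA), truck_at(t1,whs2)}
  through step 1 (drive(t1,portB,whs2)): drop {truck_at(t1,whs2)}, keep {pkg_at(p2,whs2), pkg_at(p3,portA)}, require {truck_at(t1,portB)}
    → {pkg_at(p2,whs2), pkg_at(p3,portA), truck_at(t1,portB)}

== RESULT ==
["pkg_at(p2,whs2)", "pkg_at(p3,portA)", "truck_at(t1,portB)"]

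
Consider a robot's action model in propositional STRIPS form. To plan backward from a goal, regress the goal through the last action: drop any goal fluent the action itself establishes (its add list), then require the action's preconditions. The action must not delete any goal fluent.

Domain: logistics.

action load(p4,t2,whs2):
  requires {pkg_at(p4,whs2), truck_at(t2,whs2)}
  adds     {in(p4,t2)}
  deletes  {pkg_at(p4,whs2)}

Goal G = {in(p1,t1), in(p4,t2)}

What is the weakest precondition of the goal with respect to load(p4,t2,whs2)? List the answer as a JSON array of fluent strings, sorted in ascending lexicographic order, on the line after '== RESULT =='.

Compute (G \ add) ∪ pre:
  G ∩ del = {}  (empty — regression defined)
  G \ add = {in(p1,t1), in(p4,t2)} \ {in(p4,t2)} = {in(p1,t1)}
  ∪ pre   = {in(p1,t1)} ∪ {pkg_at(p4,whs2), truck_at(t2,whs2)}
          = {in(p1,t1), pkg_at(p4,whs2), truck_at(t2,whs2)}

== RESULT ==
["in(p1,t1)", "pkg_at(p4,whs2)", "truck_at(t2,whs2)"]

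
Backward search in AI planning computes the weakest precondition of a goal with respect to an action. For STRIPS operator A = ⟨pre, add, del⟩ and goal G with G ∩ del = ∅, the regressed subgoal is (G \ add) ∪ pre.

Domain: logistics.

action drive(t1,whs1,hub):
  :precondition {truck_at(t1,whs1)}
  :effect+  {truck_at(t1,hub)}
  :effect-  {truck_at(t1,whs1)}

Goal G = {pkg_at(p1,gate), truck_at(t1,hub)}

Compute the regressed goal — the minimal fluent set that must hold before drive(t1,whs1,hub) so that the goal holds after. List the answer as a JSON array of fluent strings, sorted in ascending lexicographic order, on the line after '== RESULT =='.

Compute (G \ add) ∪ pre:
  G ∩ del = {}  (empty — regression defined)
  G \ add = {pkg_at(p1,gate), truck_at(t1,hub)} \ {truck_at(t1,hub)} = {pkg_at(p1,gate)}
  ∪ pre   = {pkg_at(p1,gate)} ∪ {truck_at(t1,whs1)}
          = {pkg_at(p1,gate), truck_at(t1,whs1)}

== RESULT ==
["pkg_at(p1,gate)", "truck_at(t1,whs1)"]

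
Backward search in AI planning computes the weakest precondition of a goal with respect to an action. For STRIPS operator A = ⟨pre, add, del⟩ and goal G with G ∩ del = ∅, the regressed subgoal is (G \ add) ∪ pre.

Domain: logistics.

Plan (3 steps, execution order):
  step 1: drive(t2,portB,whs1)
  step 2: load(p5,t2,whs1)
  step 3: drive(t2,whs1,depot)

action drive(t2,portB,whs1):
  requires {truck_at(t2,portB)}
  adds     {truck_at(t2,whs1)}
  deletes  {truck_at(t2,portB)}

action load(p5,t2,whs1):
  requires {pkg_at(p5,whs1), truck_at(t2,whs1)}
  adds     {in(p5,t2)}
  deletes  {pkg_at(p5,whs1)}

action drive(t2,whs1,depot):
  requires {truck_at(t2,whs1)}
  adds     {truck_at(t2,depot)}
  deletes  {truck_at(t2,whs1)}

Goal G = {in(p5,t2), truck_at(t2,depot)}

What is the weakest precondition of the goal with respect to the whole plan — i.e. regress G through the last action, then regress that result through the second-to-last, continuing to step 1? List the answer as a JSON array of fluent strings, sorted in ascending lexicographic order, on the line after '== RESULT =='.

Work backward from the goal:
  through step 3 (drive(t2,whs1,depot)): drop {truck_at(t2,depot)}, keep {in(p5,t2)}, require {truck_at(t2,whs1)}
    → {in(p5,t2), truck_at(t2,whs1)}
  through step 2 (load(p5,t2,whs1)): drop {in(p5,t2)}, keep {truck_at(t2,whs1)}, require {pkg_at(p5,whs1), truck_at(t2,whs1)}
    → {pkg_at(p5,whs1), truck_at(t2,whs1)}
  through step 1 (drive(t2,portB,whs1)): drop {truck_at(t2,whs1)}, keep {pkg_at(p5,whs1)}, require {truck_at(t2,portB)}
    → {pkg_at(p5,whs1), truck_at(t2,portB)}

== RESULT ==
["pkg_at(p5,whs1)", "truck_at(t2,portB)"]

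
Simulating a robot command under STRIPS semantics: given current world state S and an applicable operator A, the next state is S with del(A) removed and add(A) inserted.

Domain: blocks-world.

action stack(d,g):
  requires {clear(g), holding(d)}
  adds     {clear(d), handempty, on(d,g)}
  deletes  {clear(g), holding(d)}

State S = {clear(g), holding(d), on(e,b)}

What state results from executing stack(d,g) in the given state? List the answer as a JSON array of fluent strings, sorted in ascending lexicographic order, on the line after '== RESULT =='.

Compute (S \ del) ∪ add:
  pre ⊆ S: {clear(g), holding(d)} ⊆ S  — applicable
  S \ del = {on(e,b)}
  ∪ add   = {clear(d), handempty, on(d,g), on(e,b)}

== RESULT ==
["clear(d)", "handempty", "on(d,g)", "on(e,b)"]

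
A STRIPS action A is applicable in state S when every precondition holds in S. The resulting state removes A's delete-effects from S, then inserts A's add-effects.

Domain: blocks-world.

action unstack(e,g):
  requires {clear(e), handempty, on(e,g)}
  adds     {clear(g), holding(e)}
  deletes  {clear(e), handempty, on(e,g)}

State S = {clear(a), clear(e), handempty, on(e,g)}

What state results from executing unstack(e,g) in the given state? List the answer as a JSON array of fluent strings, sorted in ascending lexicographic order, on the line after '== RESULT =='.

Progress:
  pre ⊆ S: {clear(e), handempty, on(e,g)} ⊆ S  — applicable
  S \ del = {clear(a)}
  ∪ add   = {clear(a), clear(g), holding(e)}

== RESULT ==
["clear(a)", "clear(g)", "holding(e)"]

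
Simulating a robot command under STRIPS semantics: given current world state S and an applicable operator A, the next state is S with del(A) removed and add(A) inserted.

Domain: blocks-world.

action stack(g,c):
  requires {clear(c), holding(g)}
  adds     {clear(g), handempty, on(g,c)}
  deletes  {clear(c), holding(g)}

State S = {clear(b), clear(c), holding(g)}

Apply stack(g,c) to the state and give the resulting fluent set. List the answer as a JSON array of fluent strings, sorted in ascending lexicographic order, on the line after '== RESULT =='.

Progress:
  pre ⊆ S: {clear(c), holding(g)} ⊆ S  — applicable
  S \ del = {clear(b)}
  ∪ add   = {clear(b), clear(g), handempty, on(g,c)}

== RESULT ==
["clear(b)", "clear(g)", "handempty", "on(g,c)"]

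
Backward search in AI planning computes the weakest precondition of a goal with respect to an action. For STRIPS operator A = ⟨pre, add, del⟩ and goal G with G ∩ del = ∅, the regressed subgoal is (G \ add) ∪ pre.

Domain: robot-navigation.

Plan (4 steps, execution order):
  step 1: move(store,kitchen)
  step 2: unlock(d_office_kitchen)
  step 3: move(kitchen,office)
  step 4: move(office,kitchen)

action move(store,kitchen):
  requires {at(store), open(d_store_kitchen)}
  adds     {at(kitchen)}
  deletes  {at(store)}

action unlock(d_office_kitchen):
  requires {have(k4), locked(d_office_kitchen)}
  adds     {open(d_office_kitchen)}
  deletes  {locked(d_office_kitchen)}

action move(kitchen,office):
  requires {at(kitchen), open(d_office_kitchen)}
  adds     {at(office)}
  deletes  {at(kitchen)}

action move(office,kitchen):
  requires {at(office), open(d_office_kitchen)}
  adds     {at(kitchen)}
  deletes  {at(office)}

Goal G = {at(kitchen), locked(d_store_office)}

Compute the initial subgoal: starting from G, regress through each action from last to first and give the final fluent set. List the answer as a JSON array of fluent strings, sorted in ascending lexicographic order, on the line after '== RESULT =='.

Work backward from the goal:
  through step 4 (move(office,kitchen)): drop {at(kitchen)}, keep {locked(d_store_office)}, require {at(office), open(d_office_kitchen)}
    → {at(office), locked(d_store_office), open(d_office_kitchen)}
  through step 3 (move(kitchen,office)): drop {at(office)}, keep {locked(d_store_office), open(d_office_kitchen)}, require {at(kitchen), open(d_office_kitchen)}
    → {at(kitchen), locked(d_store_office), open(d_office_kitchen)}
  through step 2 (unlock(d_office_kitchen)): drop {open(d_office_kitchen)}, keep {at(kitchen), locked(d_store_office)}, require {have(k4), locked(d_office_kitchen)}
    → {at(kitchen), have(k4), locked(d_office_kitchen), locked(d_store_office)}
  through step 1 (move(store,kitchen)): drop {at(kitchen)}, keep {have(k4), locked(d_office_kitchen), locked(d_store_office)}, require {at(store), open(d_store_kitchen)}
    → {at(store), have(k4), locked(d_office_kitchen), locked(d_store_office), open(d_store_kitchen)}

== RESULT ==
["at(store)", "have(k4)", "locked(d_office_kitchen)", "locked(d_store_office)", "open(d_store_kitchen)"]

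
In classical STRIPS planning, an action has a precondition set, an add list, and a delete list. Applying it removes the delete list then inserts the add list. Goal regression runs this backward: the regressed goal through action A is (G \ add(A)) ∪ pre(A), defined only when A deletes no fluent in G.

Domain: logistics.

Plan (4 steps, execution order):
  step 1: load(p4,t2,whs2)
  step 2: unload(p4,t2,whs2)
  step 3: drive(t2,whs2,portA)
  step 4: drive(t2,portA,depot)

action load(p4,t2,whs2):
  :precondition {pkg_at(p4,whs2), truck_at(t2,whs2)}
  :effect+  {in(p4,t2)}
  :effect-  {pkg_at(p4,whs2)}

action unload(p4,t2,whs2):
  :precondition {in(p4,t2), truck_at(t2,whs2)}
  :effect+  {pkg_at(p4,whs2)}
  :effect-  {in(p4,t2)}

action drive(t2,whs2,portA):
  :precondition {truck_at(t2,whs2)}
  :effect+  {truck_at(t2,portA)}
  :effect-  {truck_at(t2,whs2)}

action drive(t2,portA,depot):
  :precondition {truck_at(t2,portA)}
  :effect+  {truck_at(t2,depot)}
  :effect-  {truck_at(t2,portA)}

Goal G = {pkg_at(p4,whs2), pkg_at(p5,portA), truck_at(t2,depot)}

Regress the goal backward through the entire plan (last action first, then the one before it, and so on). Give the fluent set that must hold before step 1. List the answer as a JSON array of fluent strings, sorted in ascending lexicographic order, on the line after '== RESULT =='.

Regress step by step:
  through step 4 (drive(t2,portA,depot)): drop {truck_at(t2,depot)}, keep {pkg_at(p4,whs2), pkg_at(p5,portA)}, require {truck_at(t2,portA)}
    → {pkg_at(p4,whs2), pkg_at(p5,portA), truck_at(t2,portA)}
  through step 3 (drive(t2,whs2,portA)): drop {truck_at(t2,portA)}, keep {pkg_at(p4,whs2), pkg_at(p5,portA)}, require {truck_at(t2,whs2)}
    → {pkg_at(p4,whs2), pkg_at(p5,portA), truck_at(t2,whs2)}
  through step 2 (unload(p4,t2,whs2)): drop {pkg_at(p4,whs2)}, keep {pkg_at(p5,portA), truck_at(t2,whs2)}, require {in(p4,t2), truck_at(t2,whs2)}
    → {in(p4,t2), pkg_at(p5,portA), truck_at(t2,whs2)}
  through step 1 (load(p4,t2,whs2)): drop {in(p4,t2)}, keep {pkg_at(p5,portA), truck_at(t2,whs2)}, require {pkg_at(p4,whs2), truck_at(t2,whs2)}
    → {pkg_at(p4,whs2), pkg_at(p5,portA), truck_at(t2,whs2)}

== RESULT ==
["pkg_at(p4,whs2)", "pkg_at(p5,portA)", "truck_at(t2,whs2)"]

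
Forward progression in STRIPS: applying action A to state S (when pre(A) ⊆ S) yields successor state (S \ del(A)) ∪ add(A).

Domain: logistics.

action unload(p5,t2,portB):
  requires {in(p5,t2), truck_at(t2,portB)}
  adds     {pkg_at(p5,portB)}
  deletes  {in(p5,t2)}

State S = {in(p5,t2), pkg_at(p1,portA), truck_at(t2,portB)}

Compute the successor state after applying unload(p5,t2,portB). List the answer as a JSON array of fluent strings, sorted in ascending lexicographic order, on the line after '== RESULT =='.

Progress:
  pre ⊆ S: {in(p5,t2), truck_at(t2,portB)} ⊆ S  — applicable
  S \ del = {pkg_at(p1,portA), truck_at(t2,portB)}
  ∪ add   = {pkg_at(p1,portA), pkg_at(p5,portB), truck_at(t2,portB)}

== RESULT ==
["pkg_at(p1,portA)", "pkg_at(p5,portB)", "truck_at(t2,portB)"]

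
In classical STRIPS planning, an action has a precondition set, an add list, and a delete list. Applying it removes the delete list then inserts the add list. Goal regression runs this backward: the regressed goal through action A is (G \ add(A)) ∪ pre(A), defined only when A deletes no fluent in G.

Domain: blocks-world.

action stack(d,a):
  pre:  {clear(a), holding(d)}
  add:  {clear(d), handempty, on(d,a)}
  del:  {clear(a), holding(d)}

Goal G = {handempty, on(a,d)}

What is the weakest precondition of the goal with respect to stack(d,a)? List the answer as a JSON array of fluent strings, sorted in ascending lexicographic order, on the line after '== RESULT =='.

Regress:
  G ∩ del = {}  (empty — regression defined)
  G \ add = {handempty, on(a,d)} \ {clear(d), handempty, on(d,a)} = {on(a,d)}
  ∪ pre   = {on(a,d)} ∪ {clear(a), holding(d)}
          = {clear(a), holding(d), on(a,d)}

== RESULT ==
["clear(a)", "holding(d)", "on(a,d)"]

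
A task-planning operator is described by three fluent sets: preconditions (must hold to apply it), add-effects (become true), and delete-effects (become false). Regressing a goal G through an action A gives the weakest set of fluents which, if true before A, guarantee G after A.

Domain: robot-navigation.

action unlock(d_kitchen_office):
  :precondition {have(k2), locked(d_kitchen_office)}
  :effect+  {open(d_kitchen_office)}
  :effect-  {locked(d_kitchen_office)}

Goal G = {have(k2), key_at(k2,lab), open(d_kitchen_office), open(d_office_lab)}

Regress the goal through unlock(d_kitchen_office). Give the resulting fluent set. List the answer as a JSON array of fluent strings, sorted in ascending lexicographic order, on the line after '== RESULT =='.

Compute (G \ add) ∪ pre:
  G ∩ del = {}  (empty — regression defined)
  G \ add = {have(k2), key_at(k2,lab), open(d_kitchen_office), open(d_office_lab)} \ {open(d_kitchen_office)} = {have(k2), key_at(k2,lab), open(d_office_lab)}
  ∪ pre   = {have(k2), key_at(k2,lab), open(d_office_lab)} ∪ {have(k2), locked(d_kitchen_office)}
          = {have(k2), key_at(k2,lab), locked(d_kitchen_office), open(d_office_lab)}

== RESULT ==
["have(k2)", "key_at(k2,lab)", "locked(d_kitchen_office)", "open(d_office_lab)"]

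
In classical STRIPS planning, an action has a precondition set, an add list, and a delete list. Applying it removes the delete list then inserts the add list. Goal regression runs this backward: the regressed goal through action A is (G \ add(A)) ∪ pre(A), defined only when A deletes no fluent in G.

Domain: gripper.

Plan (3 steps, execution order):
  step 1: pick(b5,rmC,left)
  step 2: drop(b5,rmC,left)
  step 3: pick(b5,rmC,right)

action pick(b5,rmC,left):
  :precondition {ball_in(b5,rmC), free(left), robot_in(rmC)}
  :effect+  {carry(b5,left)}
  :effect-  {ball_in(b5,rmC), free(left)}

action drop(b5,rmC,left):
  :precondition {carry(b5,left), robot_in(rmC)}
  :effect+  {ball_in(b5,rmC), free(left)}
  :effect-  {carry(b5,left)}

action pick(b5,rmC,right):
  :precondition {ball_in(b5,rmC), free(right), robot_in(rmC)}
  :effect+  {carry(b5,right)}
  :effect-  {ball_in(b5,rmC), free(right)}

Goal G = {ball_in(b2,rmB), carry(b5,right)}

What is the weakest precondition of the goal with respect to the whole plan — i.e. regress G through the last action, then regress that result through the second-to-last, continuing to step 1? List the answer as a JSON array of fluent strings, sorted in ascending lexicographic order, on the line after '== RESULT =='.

Regress step by step:
  through step 3 (pick(b5,rmC,right)): drop {carry(b5,right)}, keep {ball_in(b2,rmB)}, require {ball_in(b5,rmC), free(right), robot_in(rmC)}
    → {ball_in(b2,rmB), ball_in(b5,rmC), free(right), robot_in(rmC)}
  through step 2 (drop(b5,rmC,left)): drop {ball_in(b5,rmC)}, keep {ball_in(b2,rmB), free(right), robot_in(rmC)}, require {carry(b5,left), robot_in(rmC)}
    → {ball_in(b2,rmB), carry(b5,left), free(right), robot_in(rmC)}
  through step 1 (pick(b5,rmC,left)): drop {carry(b5,left)}, keep {ball_in(b2,rmB), free(right), robot_in(rmC)}, require {ball_in(b5,rmC), free(left), robot_in(rmC)}
    → {ball_in(b2,rmB), ball_in(b5,rmC), free(left), free(right), robot_in(rmC)}

== RESULT ==
["ball_in(b2,rmB)", "ball_in(b5,rmC)", "free(left)", "free(right)", "robot_in(rmC)"]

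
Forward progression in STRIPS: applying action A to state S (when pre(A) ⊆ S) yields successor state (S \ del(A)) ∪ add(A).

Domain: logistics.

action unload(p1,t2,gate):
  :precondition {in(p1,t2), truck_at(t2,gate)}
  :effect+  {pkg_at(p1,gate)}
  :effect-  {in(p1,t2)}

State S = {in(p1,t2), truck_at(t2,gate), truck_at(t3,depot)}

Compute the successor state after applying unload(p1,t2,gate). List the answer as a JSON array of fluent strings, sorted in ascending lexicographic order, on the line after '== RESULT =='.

Progress:
  pre ⊆ S: {in(p1,t2), truck_at(t2,gate)} ⊆ S  — applicable
  S \ del = {truck_at(t2,gate), truck_at(t3,depot)}
  ∪ add   = {pkg_at(p1,gate), truck_at(t2,gate), truck_at(t3,depot)}

== RESULT ==
["pkg_at(p1,gate)", "truck_at(t2,gate)", "truck_at(t3,depot)"]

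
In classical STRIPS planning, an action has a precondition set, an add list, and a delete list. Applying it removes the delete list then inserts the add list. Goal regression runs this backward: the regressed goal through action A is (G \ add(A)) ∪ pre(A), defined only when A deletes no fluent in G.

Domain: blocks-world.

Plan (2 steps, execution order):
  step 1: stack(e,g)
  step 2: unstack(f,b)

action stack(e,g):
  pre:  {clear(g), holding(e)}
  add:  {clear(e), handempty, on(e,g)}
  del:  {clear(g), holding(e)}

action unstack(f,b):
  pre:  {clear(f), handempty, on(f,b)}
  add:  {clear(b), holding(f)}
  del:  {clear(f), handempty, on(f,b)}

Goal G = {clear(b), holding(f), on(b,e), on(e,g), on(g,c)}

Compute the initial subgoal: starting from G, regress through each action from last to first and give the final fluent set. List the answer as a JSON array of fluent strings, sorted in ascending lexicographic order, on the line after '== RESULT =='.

Regress step by step:
  through step 2 (unstack(f,b)): drop {clear(b), holding(f)}, keep {on(b,e), on(e,g), on(g,c)}, require {clear(f), handempty, on(f,b)}
    → {clear(f), handempty, on(b,e), on(e,g), on(f,b), on(g,c)}
  through step 1 (stack(e,g)): drop {handempty, on(e,g)}, keep {clear(f), on(b,e), on(f,b), on(g,c)}, require {clear(g), holding(e)}
    → {clear(f), clear(g), holding(e), on(b,e), on(f,b), on(g,c)}

== RESULT ==
["clear(f)", "clear(g)", "holding(e)", "on(b,e)", "on(f,b)", "on(g,c)"]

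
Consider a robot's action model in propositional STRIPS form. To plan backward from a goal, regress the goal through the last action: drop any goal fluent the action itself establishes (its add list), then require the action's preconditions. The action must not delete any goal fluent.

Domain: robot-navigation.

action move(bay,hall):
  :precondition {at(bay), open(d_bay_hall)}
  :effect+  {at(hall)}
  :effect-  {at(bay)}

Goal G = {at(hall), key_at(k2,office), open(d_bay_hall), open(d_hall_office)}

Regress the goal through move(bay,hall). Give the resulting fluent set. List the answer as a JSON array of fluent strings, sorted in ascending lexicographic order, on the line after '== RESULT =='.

Compute (G \ add) ∪ pre:
  G ∩ del = {}  (empty — regression defined)
  G \ add = {at(hall), key_at(k2,office), open(d_bay_hall), open(d_hall_office)} \ {at(hall)} = {key_at(k2,office), open(d_bay_hall), open(d_hall_office)}
  ∪ pre   = {key_at(k2,office), open(d_bay_hall), open(d_hall_office)} ∪ {at(bay), open(d_bay_hall)}
          = {at(bay), key_at(k2,office), open(d_bay_hall), open(d_hall_office)}

== RESULT ==
["at(bay)", "key_at(k2,office)", "open(d_bay_hall)", "open(d_hall_office)"]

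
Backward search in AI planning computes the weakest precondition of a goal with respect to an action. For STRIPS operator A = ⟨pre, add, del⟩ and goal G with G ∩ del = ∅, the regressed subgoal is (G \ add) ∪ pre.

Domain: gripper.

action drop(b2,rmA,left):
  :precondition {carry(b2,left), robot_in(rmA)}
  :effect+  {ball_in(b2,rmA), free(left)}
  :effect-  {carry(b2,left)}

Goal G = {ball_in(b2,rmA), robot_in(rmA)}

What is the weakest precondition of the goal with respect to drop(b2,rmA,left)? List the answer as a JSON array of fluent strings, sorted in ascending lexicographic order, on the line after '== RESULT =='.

Compute (G \ add) ∪ pre:
  G ∩ del = {}  (empty — regression defined)
  G \ add = {ball_in(b2,rmA), robot_in(rmA)} \ {ball_in(b2,rmA), free(left)} = {robot_in(rmA)}
  ∪ pre   = {robot_in(rmA)} ∪ {carry(b2,left), robot_in(rmA)}
          = {carry(b2,left), robot_in(rmA)}

== RESULT ==
["carry(b2,left)", "robot_in(rmA)"]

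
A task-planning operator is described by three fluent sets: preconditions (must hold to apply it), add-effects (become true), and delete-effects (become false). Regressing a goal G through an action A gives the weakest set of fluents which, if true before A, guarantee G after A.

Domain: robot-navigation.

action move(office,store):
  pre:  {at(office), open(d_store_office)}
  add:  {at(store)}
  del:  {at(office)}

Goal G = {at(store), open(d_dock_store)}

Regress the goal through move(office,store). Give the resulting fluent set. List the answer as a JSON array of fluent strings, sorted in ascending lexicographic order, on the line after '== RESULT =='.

Regress:
  G ∩ del = {}  (empty — regression defined)
  G \ add = {at(store), open(d_dock_store)} \ {at(store)} = {open(d_dock_store)}
  ∪ pre   = {open(d_dock_store)} ∪ {at(office), open(d_store_office)}
          = {at(office), open(d_dock_store), open(d_store_office)}

== RESULT ==
["at(office)", "open(d_dock_store)", "open(d_store_office)"]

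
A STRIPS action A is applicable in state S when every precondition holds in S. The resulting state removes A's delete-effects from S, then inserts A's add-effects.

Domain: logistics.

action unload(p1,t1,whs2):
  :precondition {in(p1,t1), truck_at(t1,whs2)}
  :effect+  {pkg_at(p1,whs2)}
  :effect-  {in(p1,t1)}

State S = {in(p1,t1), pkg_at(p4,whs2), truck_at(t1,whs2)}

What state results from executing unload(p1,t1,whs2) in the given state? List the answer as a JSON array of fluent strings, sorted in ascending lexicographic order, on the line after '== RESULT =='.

Progress:
  pre ⊆ S: {in(p1,t1), truck_at(t1,whs2)} ⊆ S  — applicable
  S \ del = {pkg_at(p4,whs2), truck_at(t1,whs2)}
  ∪ add   = {pkg_at(p1,whs2), pkg_at(p4,whs2), truck_at(t1,whs2)}

== RESULT ==
["pkg_at(p1,whs2)", "pkg_at(p4,whs2)", "truck_at(t1,whs2)"]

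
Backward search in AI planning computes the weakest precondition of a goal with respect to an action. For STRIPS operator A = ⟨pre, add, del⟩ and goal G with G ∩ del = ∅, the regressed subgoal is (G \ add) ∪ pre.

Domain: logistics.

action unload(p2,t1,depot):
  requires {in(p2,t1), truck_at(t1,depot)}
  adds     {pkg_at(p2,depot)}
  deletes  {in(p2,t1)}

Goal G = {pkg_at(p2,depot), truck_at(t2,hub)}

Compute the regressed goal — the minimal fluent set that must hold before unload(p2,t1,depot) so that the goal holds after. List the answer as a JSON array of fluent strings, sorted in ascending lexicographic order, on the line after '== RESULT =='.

Compute (G \ add) ∪ pre:
  G ∩ del = {}  (empty — regression defined)
  G \ add = {pkg_at(p2,depot), truck_at(t2,hub)} \ {pkg_at(p2,depot)} = {truck_at(t2,hub)}
  ∪ pre   = {truck_at(t2,hub)} ∪ {in(p2,t1), truck_at(t1,depot)}
          = {in(p2,t1), truck_at(t1,depot), truck_at(t2,hub)}

== RESULT ==
["in(p2,t1)", "truck_at(t1,depot)", "truck_at(t2,hub)"]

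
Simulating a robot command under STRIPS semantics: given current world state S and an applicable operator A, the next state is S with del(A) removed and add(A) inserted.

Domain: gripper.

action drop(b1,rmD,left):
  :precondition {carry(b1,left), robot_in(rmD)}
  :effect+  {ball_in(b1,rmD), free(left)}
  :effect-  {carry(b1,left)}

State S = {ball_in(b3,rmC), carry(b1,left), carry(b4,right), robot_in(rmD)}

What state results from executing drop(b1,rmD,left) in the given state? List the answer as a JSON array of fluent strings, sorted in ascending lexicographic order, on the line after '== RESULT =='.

Progress:
  pre ⊆ S: {carry(b1,left), robot_in(rmD)} ⊆ S  — applicable
  S \ del = {ball_in(b3,rmC), carry(b4,right), robot_in(rmD)}
  ∪ add   = {ball_in(b1,rmD), ball_in(b3,rmC), carry(b4,right), free(left), robot_in(rmD)}

== RESULT ==
["ball_in(b1,rmD)", "ball_in(b3,rmC)", "carry(b4,right)", "free(left)", "robot_in(rmD)"]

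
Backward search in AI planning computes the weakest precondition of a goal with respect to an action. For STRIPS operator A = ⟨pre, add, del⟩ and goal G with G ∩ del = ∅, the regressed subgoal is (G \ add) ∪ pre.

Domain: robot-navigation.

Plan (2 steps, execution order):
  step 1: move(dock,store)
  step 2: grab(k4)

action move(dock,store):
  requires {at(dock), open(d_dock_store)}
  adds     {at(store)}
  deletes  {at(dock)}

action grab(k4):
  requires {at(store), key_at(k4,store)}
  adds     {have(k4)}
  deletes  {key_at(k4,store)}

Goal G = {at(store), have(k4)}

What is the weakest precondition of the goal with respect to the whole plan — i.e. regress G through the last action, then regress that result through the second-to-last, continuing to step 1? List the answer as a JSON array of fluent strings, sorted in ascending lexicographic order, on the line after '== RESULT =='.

Work backward from the goal:
  through step 2 (grab(k4)): drop {have(k4)}, keep {at(store)}, require {at(store), key_at(k4,store)}
    → {at(store), key_at(k4,store)}
  through step 1 (move(dock,store)): drop {at(store)}, keep {key_at(k4,store)}, require {at(dock), open(d_dock_store)}
    → {at(dock), key_at(k4,store), open(d_dock_store)}

== RESULT ==
["at(dock)", "key_at(k4,store)", "open(d_dock_store)"]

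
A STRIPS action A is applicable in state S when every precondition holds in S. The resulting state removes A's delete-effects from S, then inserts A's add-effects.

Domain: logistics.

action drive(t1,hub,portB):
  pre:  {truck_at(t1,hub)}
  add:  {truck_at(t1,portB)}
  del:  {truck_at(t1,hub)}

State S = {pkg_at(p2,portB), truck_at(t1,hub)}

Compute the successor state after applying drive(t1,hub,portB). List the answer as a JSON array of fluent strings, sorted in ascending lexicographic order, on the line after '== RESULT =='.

Compute (S \ del) ∪ add:
  pre ⊆ S: {truck_at(t1,hub)} ⊆ S  — applicable
  S \ del = {pkg_at(p2,portB)}
  ∪ add   = {pkg_at(p2,portB), truck_at(t1,portB)}

== RESULT ==
["pkg_at(p2,portB)", "truck_at(t1,portB)"]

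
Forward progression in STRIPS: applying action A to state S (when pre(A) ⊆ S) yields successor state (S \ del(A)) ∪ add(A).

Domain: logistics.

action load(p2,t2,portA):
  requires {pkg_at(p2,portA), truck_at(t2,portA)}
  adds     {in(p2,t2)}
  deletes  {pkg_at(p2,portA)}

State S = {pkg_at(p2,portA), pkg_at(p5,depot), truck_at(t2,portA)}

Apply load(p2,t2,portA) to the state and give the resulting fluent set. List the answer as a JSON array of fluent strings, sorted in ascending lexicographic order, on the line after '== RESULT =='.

Compute (S \ del) ∪ add:
  pre ⊆ S: {pkg_at(p2,portA), truck_at(t2,portA)} ⊆ S  — applicable
  S \ del = {pkg_at(p5,depot), truck_at(t2,portA)}
  ∪ add   = {in(p2,t2), pkg_at(p5,depot), truck_at(t2,portA)}

== RESULT ==
["in(p2,t2)", "pkg_at(p5,depot)", "truck_at(t2,portA)"]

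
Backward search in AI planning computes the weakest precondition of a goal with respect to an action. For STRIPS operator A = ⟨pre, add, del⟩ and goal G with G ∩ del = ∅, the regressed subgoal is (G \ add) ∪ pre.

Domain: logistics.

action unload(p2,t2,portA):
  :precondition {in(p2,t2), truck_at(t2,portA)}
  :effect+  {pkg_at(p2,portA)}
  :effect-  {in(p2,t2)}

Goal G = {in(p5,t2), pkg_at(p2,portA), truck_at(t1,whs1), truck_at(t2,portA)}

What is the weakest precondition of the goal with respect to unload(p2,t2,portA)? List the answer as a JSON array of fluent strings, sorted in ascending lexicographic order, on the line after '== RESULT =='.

Compute (G \ add) ∪ pre:
  G ∩ del = {}  (empty — regression defined)
  G \ add = {in(p5,t2), pkg_at(p2,portA), truck_at(t1,whs1), truck_at(t2,portA)} \ {pkg_at(p2,portA)} = {in(p5,t2), truck_at(t1,whs1), truck_at(t2,portA)}
  ∪ pre   = {in(p5,t2), truck_at(t1,whs1), truck_at(t2,portA)} ∪ {in(p2,t2), truck_at(t2,portA)}
          = {in(p2,t2), in(p5,t2), truck_at(t1,whs1), truck_at(t2,portA)}

== RESULT ==
["in(p2,t2)", "in(p5,t2)", "truck_at(t1,whs1)", "truck_at(t2,portA)"]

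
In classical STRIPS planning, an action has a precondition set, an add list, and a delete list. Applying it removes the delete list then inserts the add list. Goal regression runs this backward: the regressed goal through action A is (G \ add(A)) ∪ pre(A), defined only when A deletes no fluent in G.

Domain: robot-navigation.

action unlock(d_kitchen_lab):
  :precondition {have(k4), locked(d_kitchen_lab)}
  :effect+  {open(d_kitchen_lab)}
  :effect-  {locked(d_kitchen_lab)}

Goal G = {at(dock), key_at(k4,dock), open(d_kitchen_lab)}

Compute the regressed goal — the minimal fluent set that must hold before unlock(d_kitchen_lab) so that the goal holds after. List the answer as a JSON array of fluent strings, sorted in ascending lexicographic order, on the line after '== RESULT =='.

Compute (G \ add) ∪ pre:
  G ∩ del = {}  (empty — regression defined)
  G \ add = {at(dock), key_at(k4,dock), open(d_kitchen_lab)} \ {open(d_kitchen_lab)} = {at(dock), key_at(k4,dock)}
  ∪ pre   = {at(dock), key_at(k4,dock)} ∪ {have(k4), locked(d_kitchen_lab)}
          = {at(dock), have(k4), key_at(k4,dock), locked(d_kitchen_lab)}

== RESULT ==
["at(dock)", "have(k4)", "key_at(k4,dock)", "locked(d_kitchen_lab)"]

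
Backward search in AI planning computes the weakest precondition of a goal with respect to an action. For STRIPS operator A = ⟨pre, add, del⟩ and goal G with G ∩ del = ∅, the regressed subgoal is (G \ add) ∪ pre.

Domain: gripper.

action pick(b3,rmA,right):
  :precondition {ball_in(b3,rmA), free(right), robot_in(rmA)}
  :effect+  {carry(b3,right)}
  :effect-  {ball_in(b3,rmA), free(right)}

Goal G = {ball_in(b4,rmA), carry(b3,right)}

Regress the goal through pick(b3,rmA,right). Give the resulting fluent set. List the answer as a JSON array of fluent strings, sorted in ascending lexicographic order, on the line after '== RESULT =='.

Regress:
  G ∩ del = {}  (empty — regression defined)
  G \ add = {ball_in(b4,rmA), carry(b3,right)} \ {carry(b3,right)} = {ball_in(b4,rmA)}
  ∪ pre   = {ball_in(b4,rmA)} ∪ {ball_in(b3,rmA), free(right), robot_in(rmA)}
          = {ball_in(b3,rmA), ball_in(b4,rmA), free(right), robot_in(rmA)}

== RESULT ==
["ball_in(b3,rmA)", "ball_in(b4,rmA)", "free(right)", "robot_in(rmA)"]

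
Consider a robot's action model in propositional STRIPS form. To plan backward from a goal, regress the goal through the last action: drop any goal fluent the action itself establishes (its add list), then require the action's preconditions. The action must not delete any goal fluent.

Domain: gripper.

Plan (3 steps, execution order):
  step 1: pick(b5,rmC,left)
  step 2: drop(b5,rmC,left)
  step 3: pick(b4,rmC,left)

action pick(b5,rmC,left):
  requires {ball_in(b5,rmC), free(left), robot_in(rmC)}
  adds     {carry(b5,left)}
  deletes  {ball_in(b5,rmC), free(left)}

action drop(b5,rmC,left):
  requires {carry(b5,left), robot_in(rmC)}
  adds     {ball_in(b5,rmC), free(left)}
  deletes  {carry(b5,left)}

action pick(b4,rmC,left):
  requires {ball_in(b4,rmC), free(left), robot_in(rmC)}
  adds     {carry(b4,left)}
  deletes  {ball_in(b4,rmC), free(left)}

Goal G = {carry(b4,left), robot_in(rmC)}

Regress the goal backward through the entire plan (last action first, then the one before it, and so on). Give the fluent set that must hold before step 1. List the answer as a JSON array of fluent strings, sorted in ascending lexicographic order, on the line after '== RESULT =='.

Regress step by step:
  through step 3 (pick(b4,rmC,left)): drop {carry(b4,left)}, keep {robot_in(rmC)}, require {ball_in(b4,rmC), free(left), robot_in(rmC)}
    → {ball_in(b4,rmC), free(left), robot_in(rmC)}
  through step 2 (drop(b5,rmC,left)): drop {free(left)}, keep {ball_in(b4,rmC), robot_in(rmC)}, require {carry(b5,left), robot_in(rmC)}
    → {ball_in(b4,rmC), carry(b5,left), robot_in(rmC)}
  through step 1 (pick(b5,rmC,left)): drop {carry(b5,left)}, keep {ball_in(b4,rmC), robot_in(rmC)}, require {ball_in(b5,rmC), free(left), robot_in(rmC)}
    → {ball_in(b4,rmC), ball_in(b5,rmC), free(left), robot_in(rmC)}

== RESULT ==
["ball_in(b4,rmC)", "ball_in(b5,rmC)", "free(left)", "robot_in(rmC)"]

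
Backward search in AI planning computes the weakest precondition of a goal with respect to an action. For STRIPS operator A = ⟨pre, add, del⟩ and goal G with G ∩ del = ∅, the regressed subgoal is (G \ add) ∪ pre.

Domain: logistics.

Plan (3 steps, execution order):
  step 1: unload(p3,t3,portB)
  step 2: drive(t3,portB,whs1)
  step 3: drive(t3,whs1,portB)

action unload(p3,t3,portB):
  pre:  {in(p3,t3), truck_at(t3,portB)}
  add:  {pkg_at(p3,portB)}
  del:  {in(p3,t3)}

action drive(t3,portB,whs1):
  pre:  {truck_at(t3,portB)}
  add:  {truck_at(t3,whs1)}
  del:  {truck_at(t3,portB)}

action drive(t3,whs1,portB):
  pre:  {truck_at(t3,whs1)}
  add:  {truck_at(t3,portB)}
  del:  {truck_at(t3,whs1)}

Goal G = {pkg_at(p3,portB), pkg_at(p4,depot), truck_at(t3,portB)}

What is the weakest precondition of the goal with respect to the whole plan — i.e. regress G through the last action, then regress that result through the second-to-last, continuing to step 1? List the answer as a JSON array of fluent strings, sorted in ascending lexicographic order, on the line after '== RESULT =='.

Work backward from the goal:
  through step 3 (drive(t3,whs1,portB)): drop {truck_at(t3,portB)}, keep {pkg_at(p3,portB), pkg_at(p4,depot)}, require {truck_at(t3,whs1)}
    → {pkg_at(p3,portB), pkg_at(p4,depot), truck_at(t3,whs1)}
  through step 2 (drive(t3,portB,whs1)): drop {truck_at(t3,whs1)}, keep {pkg_at(p3,portB), pkg_at(p4,depot)}, require {truck_at(t3,portB)}
    → {pkg_at(p3,portB), pkg_at(p4,depot), truck_at(t3,portB)}
  through step 1 (unload(p3,t3,portB)): drop {pkg_at(p3,portB)}, keep {pkg_at(p4,depot), truck_at(t3,portB)}, require {in(p3,t3), truck_at(t3,portB)}
    → {in(p3,t3), pkg_at(p4,depot), truck_at(t3,portB)}

== RESULT ==
["in(p3,t3)", "pkg_at(p4,depot)", "truck_at(t3,portB)"]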